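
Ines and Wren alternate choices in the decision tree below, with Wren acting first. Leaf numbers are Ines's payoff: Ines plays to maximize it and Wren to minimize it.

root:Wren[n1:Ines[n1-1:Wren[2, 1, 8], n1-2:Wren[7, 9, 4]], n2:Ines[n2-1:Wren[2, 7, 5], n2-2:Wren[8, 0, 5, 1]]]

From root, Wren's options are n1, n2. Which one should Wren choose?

n2

n1-1 (Wren): min(2, 1, 8) = 1
n1-2 (Wren): min(7, 9, 4) = 4
n1 (Ines): max(1, 4) = 4
n2-1 (Wren): min(2, 7, 5) = 2
n2-2 (Wren): min(8, 0, 5, 1) = 0
n2 (Ines): max(2, 0) = 2
root (Wren): min(4, 2) = 2
Wren at root wants the lowest of {n1=4, n2=2}, so chooses n2.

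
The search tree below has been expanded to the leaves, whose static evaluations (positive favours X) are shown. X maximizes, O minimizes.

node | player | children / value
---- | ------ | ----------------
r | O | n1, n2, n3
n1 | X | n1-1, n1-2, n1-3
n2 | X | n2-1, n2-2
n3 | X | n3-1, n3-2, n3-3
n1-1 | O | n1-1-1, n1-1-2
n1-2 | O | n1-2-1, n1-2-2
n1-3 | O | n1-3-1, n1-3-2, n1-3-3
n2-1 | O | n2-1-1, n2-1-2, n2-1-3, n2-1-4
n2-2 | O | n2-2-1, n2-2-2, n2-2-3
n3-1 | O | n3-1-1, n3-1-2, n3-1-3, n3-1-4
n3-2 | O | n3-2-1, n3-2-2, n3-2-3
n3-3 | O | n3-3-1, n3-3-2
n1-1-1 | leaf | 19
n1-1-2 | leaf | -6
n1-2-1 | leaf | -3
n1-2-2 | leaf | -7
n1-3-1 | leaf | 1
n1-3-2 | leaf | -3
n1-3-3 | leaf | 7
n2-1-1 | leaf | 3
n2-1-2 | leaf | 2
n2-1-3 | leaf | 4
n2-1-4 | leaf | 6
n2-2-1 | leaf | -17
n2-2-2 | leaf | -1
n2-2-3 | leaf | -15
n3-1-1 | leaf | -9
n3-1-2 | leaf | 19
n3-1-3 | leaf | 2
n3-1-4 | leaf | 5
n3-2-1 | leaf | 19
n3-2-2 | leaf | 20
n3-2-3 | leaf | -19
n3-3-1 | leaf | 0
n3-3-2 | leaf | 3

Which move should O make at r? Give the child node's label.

n1-1 (O): min(19, -6) = -6
n1-2 (O): min(-3, -7) = -7
n1-3 (O): min(1, -3, 7) = -3
n1 (X): max(-6, -7, -3) = -3
n2-1 (O): min(3, 2, 4, 6) = 2
n2-2 (O): min(-17, -1, -15) = -17
n2 (X): max(2, -17) = 2
n3-1 (O): min(-9, 19, 2, 5) = -9
n3-2 (O): min(19, 20, -19) = -19
n3-3 (O): min(0, 3) = 0
n3 (X): max(-9, -19, 0) = 0
r (O): min(-3, 2, 0) = -3
O at r wants the lowest of {n1=-3, n2=2, n3=0}, so chooses n1.

n1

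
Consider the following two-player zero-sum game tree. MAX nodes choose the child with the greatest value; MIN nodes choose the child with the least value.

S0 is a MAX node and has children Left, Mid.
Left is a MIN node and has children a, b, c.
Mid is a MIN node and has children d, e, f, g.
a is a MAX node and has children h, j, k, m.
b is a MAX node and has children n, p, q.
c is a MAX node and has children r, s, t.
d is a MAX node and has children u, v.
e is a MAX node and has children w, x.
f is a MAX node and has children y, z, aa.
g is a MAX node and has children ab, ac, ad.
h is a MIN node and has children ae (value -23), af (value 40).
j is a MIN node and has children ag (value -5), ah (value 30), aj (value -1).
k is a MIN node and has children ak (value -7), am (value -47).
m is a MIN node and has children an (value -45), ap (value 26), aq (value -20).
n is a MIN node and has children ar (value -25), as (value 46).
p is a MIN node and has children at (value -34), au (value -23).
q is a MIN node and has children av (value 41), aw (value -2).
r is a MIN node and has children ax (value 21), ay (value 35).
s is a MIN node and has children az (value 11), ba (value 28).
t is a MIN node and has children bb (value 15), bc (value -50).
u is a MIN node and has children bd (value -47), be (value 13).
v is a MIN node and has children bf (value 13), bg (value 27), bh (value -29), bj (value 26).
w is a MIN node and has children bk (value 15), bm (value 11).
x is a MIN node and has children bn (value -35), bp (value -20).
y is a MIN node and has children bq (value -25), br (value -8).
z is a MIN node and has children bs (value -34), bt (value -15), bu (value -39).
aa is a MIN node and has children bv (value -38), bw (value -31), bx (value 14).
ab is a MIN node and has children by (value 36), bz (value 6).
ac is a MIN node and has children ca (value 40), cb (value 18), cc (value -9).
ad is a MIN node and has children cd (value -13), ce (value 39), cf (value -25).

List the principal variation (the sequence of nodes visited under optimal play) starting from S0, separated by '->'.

S0 -> Left -> a -> j -> ag

h (MIN): min(-23, 40) = -23
j (MIN): min(-5, 30, -1) = -5
k (MIN): min(-7, -47) = -47
m (MIN): min(-45, 26, -20) = -45
a (MAX): max(-23, -5, -47, -45) = -5
n (MIN): min(-25, 46) = -25
p (MIN): min(-34, -23) = -34
q (MIN): min(41, -2) = -2
b (MAX): max(-25, -34, -2) = -2
r (MIN): min(21, 35) = 21
s (MIN): min(11, 28) = 11
t (MIN): min(15, -50) = -50
c (MAX): max(21, 11, -50) = 21
Left (MIN): min(-5, -2, 21) = -5
u (MIN): min(-47, 13) = -47
v (MIN): min(13, 27, -29, 26) = -29
d (MAX): max(-47, -29) = -29
w (MIN): min(15, 11) = 11
x (MIN): min(-35, -20) = -35
e (MAX): max(11, -35) = 11
y (MIN): min(-25, -8) = -25
z (MIN): min(-34, -15, -39) = -39
aa (MIN): min(-38, -31, 14) = -38
f (MAX): max(-25, -39, -38) = -25
ab (MIN): min(36, 6) = 6
ac (MIN): min(40, 18, -9) = -9
ad (MIN): min(-13, 39, -25) = -25
g (MAX): max(6, -9, -25) = 6
Mid (MIN): min(-29, 11, -25, 6) = -29
S0 (MAX): max(-5, -29) = -5
At S0, MAX picks Left (highest: -5).
At Left, MIN picks a (lowest: -5).
At a, MAX picks j (highest: -5).
At j, MIN picks ag (lowest: -5).
Terminal value -5.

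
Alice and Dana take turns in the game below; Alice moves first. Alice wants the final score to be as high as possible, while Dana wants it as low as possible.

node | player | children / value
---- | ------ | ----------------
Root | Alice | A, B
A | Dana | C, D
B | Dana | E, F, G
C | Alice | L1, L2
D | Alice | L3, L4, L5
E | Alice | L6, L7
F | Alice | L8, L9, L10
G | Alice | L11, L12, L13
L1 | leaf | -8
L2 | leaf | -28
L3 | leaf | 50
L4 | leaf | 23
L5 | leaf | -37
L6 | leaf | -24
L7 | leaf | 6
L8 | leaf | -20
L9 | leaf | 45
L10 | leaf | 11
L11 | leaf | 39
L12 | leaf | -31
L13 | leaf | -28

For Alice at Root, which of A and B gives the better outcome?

B

C (Alice): max(-8, -28) = -8
D (Alice): max(50, 23, -37) = 50
A (Dana): min(-8, 50) = -8
E (Alice): max(-24, 6) = 6
F (Alice): max(-20, 45, 11) = 45
G (Alice): max(39, -31, -28) = 39
B (Dana): min(6, 45, 39) = 6
Alice prefers the higher value; A=-8, B=6. B is better since 6 > -8.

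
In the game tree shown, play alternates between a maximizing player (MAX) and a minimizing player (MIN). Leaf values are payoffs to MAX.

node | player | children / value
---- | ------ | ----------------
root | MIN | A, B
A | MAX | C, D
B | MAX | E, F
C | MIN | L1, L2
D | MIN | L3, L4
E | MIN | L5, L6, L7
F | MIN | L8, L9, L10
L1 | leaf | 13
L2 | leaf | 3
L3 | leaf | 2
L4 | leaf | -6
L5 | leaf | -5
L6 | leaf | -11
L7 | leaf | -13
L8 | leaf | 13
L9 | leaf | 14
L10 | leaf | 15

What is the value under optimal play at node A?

3

C (MIN): min(13, 3) = 3
D (MIN): min(2, -6) = -6
A (MAX): max(3, -6) = 3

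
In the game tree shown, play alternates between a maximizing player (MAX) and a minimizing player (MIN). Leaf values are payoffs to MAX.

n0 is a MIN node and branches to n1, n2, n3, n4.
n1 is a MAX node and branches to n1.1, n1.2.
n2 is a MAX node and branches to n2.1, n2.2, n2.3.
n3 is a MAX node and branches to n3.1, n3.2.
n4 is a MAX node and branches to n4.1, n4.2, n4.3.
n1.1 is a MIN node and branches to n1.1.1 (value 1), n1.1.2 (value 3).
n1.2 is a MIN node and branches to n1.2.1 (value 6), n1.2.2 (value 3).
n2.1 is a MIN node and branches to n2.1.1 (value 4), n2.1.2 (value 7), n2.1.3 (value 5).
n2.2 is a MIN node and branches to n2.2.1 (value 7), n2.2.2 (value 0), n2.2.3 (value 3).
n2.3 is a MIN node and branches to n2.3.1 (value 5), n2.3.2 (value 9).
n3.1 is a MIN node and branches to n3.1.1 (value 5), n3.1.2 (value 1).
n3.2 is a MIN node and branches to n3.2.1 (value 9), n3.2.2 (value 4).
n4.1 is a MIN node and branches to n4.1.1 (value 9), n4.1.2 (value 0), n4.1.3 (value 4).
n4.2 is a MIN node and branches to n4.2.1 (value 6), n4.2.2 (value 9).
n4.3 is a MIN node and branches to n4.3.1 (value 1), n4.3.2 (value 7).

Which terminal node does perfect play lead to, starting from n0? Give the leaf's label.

n1.1 (MIN): min(1, 3) = 1
n1.2 (MIN): min(6, 3) = 3
n1 (MAX): max(1, 3) = 3
n2.1 (MIN): min(4, 7, 5) = 4
n2.2 (MIN): min(7, 0, 3) = 0
n2.3 (MIN): min(5, 9) = 5
n2 (MAX): max(4, 0, 5) = 5
n3.1 (MIN): min(5, 1) = 1
n3.2 (MIN): min(9, 4) = 4
n3 (MAX): max(1, 4) = 4
n4.1 (MIN): min(9, 0, 4) = 0
n4.2 (MIN): min(6, 9) = 6
n4.3 (MIN): min(1, 7) = 1
n4 (MAX): max(0, 6, 1) = 6
n0 (MIN): min(3, 5, 4, 6) = 3
At n0, MIN picks n1 (lowest: 3).
At n1, MAX picks n1.2 (highest: 3).
At n1.2, MIN picks n1.2.2 (lowest: 3).
Terminal value 3.

n1.2.2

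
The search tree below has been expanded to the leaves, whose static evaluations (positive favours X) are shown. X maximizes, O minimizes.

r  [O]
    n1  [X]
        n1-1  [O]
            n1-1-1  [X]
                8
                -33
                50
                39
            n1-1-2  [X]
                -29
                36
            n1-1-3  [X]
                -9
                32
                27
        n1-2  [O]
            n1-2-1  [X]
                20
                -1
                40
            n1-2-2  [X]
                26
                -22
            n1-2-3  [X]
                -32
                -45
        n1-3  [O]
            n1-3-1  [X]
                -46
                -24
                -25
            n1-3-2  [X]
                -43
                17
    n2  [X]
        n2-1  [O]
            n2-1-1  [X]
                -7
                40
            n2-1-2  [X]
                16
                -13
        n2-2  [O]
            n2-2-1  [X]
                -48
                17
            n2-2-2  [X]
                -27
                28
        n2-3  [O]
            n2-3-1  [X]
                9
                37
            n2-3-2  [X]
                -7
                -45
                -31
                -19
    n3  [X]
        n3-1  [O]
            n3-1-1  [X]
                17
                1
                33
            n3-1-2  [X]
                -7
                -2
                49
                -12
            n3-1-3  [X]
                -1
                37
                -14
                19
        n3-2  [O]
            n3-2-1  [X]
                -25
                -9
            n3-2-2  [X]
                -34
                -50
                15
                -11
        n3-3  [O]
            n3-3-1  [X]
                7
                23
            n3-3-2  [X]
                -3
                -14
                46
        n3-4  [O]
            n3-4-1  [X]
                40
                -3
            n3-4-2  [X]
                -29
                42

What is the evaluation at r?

17

n1-1-1 (X): max(8, -33, 50, 39) = 50
n1-1-2 (X): max(-29, 36) = 36
n1-1-3 (X): max(-9, 32, 27) = 32
n1-1 (O): min(50, 36, 32) = 32
n1-2-1 (X): max(20, -1, 40) = 40
n1-2-2 (X): max(26, -22) = 26
n1-2-3 (X): max(-32, -45) = -32
n1-2 (O): min(40, 26, -32) = -32
n1-3-1 (X): max(-46, -24, -25) = -24
n1-3-2 (X): max(-43, 17) = 17
n1-3 (O): min(-24, 17) = -24
n1 (X): max(32, -32, -24) = 32
n2-1-1 (X): max(-7, 40) = 40
n2-1-2 (X): max(16, -13) = 16
n2-1 (O): min(40, 16) = 16
n2-2-1 (X): max(-48, 17) = 17
n2-2-2 (X): max(-27, 28) = 28
n2-2 (O): min(17, 28) = 17
n2-3-1 (X): max(9, 37) = 37
n2-3-2 (X): max(-7, -45, -31, -19) = -7
n2-3 (O): min(37, -7) = -7
n2 (X): max(16, 17, -7) = 17
n3-1-1 (X): max(17, 1, 33) = 33
n3-1-2 (X): max(-7, -2, 49, -12) = 49
n3-1-3 (X): max(-1, 37, -14, 19) = 37
n3-1 (O): min(33, 49, 37) = 33
n3-2-1 (X): max(-25, -9) = -9
n3-2-2 (X): max(-34, -50, 15, -11) = 15
n3-2 (O): min(-9, 15) = -9
n3-3-1 (X): max(7, 23) = 23
n3-3-2 (X): max(-3, -14, 46) = 46
n3-3 (O): min(23, 46) = 23
n3-4-1 (X): max(40, -3) = 40
n3-4-2 (X): max(-29, 42) = 42
n3-4 (O): min(40, 42) = 40
n3 (X): max(33, -9, 23, 40) = 40
r (O): min(32, 17, 40) = 17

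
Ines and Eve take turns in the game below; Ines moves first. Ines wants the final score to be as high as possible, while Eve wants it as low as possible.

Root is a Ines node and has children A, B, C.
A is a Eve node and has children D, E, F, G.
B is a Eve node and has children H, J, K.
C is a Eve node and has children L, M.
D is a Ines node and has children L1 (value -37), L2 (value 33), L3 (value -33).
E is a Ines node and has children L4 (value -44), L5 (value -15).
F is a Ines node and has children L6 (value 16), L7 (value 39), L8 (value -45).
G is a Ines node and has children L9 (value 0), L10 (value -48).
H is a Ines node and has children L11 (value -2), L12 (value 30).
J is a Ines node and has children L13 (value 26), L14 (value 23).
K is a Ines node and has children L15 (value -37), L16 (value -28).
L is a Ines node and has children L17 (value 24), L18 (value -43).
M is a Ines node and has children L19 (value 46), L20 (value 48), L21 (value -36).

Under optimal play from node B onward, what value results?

H (Ines): max(-2, 30) = 30
J (Ines): max(26, 23) = 26
K (Ines): max(-37, -28) = -28
B (Eve): min(30, 26, -28) = -28

-28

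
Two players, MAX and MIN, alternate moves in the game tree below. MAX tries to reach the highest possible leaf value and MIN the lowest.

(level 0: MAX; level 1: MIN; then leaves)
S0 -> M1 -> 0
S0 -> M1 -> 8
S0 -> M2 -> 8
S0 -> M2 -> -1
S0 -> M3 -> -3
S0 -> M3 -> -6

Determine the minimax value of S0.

0

M1 (MIN): min(0, 8) = 0
M2 (MIN): min(8, -1) = -1
M3 (MIN): min(-3, -6) = -6
S0 (MAX): max(0, -1, -6) = 0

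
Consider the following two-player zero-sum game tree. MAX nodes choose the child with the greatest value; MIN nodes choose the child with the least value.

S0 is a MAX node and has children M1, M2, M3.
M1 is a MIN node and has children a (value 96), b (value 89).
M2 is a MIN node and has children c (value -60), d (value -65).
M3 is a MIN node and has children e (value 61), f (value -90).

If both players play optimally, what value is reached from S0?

89

M1 (MIN): min(96, 89) = 89
M2 (MIN): min(-60, -65) = -65
M3 (MIN): min(61, -90) = -90
S0 (MAX): max(89, -65, -90) = 89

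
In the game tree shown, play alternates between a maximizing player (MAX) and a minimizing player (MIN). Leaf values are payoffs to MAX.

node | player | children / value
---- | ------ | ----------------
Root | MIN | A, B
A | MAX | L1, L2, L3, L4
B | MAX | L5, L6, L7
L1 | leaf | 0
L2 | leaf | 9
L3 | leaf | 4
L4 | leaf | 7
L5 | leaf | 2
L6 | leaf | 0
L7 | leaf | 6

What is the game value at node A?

9

A (MAX): max(0, 9, 4, 7) = 9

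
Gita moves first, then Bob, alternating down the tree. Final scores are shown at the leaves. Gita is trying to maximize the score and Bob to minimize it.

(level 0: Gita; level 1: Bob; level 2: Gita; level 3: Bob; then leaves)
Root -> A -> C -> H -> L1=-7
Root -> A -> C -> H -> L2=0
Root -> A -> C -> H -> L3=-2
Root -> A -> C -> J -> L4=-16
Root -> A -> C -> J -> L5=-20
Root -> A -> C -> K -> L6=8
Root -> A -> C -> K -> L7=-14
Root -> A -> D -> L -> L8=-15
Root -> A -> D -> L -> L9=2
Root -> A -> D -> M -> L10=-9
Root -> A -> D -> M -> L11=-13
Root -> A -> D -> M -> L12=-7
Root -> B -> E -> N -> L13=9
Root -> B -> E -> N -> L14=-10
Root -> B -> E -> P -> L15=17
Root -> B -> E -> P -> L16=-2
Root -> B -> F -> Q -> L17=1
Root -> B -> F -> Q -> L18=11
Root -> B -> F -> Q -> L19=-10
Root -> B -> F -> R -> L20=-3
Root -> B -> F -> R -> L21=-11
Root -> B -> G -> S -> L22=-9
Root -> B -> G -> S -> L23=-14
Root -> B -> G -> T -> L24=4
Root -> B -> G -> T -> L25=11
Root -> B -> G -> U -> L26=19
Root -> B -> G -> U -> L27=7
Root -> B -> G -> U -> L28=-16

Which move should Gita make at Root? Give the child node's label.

H (Bob): min(-7, 0, -2) = -7
J (Bob): min(-16, -20) = -20
K (Bob): min(8, -14) = -14
C (Gita): max(-7, -20, -14) = -7
L (Bob): min(-15, 2) = -15
M (Bob): min(-9, -13, -7) = -13
D (Gita): max(-15, -13) = -13
A (Bob): min(-7, -13) = -13
N (Bob): min(9, -10) = -10
P (Bob): min(17, -2) = -2
E (Gita): max(-10, -2) = -2
Q (Bob): min(1, 11, -10) = -10
R (Bob): min(-3, -11) = -11
F (Gita): max(-10, -11) = -10
S (Bob): min(-9, -14) = -14
T (Bob): min(4, 11) = 4
U (Bob): min(19, 7, -16) = -16
G (Gita): max(-14, 4, -16) = 4
B (Bob): min(-2, -10, 4) = -10
Root (Gita): max(-13, -10) = -10
Gita at Root wants the highest of {A=-13, B=-10}, so chooses B.

B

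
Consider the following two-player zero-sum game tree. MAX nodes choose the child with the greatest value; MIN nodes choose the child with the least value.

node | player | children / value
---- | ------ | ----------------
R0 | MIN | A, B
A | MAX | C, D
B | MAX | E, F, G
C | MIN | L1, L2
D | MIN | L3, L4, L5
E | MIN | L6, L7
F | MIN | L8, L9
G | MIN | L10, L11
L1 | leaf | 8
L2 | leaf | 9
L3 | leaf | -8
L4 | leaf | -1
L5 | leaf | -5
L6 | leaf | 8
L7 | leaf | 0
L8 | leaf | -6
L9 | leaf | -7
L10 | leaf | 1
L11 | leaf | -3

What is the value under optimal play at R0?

C (MIN): min(8, 9) = 8
D (MIN): min(-8, -1, -5) = -8
A (MAX): max(8, -8) = 8
E (MIN): min(8, 0) = 0
F (MIN): min(-6, -7) = -7
G (MIN): min(1, -3) = -3
B (MAX): max(0, -7, -3) = 0
R0 (MIN): min(8, 0) = 0

0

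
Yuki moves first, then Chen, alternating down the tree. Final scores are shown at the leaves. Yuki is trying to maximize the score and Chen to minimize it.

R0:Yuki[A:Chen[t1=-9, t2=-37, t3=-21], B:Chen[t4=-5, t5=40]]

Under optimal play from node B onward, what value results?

B (Chen): min(-5, 40) = -5

-5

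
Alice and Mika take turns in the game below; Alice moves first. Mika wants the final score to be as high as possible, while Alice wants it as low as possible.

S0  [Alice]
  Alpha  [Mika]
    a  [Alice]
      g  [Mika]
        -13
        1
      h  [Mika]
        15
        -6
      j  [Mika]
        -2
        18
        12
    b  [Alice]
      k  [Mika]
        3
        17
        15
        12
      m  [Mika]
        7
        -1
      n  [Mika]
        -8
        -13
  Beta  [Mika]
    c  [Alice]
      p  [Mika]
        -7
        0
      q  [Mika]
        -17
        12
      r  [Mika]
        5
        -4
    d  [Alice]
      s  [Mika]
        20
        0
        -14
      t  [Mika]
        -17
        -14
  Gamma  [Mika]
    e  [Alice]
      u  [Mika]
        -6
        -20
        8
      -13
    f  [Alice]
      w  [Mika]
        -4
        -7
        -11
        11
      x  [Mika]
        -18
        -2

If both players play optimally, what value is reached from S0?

g (Mika): max(-13, 1) = 1
h (Mika): max(15, -6) = 15
j (Mika): max(-2, 18, 12) = 18
a (Alice): min(1, 15, 18) = 1
k (Mika): max(3, 17, 15, 12) = 17
m (Mika): max(7, -1) = 7
n (Mika): max(-8, -13) = -8
b (Alice): min(17, 7, -8) = -8
Alpha (Mika): max(1, -8) = 1
p (Mika): max(-7, 0) = 0
q (Mika): max(-17, 12) = 12
r (Mika): max(5, -4) = 5
c (Alice): min(0, 12, 5) = 0
s (Mika): max(20, 0, -14) = 20
t (Mika): max(-17, -14) = -14
d (Alice): min(20, -14) = -14
Beta (Mika): max(0, -14) = 0
u (Mika): max(-6, -20, 8) = 8
e (Alice): min(8, -13) = -13
w (Mika): max(-4, -7, -11, 11) = 11
x (Mika): max(-18, -2) = -2
f (Alice): min(11, -2) = -2
Gamma (Mika): max(-13, -2) = -2
S0 (Alice): min(1, 0, -2) = -2

-2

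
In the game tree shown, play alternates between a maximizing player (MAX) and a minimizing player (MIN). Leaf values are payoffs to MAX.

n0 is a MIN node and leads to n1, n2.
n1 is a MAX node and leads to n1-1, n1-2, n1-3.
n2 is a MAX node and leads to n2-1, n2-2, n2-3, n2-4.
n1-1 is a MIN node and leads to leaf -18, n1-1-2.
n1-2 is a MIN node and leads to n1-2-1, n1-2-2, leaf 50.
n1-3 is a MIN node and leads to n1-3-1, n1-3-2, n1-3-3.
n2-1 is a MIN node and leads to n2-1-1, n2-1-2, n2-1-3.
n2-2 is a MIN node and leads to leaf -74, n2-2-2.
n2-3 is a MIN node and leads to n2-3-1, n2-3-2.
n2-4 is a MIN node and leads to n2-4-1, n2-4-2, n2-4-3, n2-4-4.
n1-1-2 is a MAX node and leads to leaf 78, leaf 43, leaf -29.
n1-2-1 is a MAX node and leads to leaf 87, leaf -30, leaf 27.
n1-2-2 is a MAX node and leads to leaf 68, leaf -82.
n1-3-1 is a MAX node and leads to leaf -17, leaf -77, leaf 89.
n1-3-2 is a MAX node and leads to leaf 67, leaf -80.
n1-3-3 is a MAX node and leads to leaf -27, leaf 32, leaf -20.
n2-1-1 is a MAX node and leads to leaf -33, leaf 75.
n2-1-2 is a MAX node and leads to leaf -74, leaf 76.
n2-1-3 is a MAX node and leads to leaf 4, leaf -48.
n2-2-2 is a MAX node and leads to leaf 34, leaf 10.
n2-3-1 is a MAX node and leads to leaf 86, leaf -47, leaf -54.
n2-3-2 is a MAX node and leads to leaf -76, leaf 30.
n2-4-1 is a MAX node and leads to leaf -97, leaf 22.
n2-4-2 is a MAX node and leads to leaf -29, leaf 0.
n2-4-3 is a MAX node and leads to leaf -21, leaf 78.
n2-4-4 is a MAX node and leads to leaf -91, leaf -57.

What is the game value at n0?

n1-1-2 (MAX): max(78, 43, -29) = 78
n1-1 (MIN): min(-18, 78) = -18
n1-2-1 (MAX): max(87, -30, 27) = 87
n1-2-2 (MAX): max(68, -82) = 68
n1-2 (MIN): min(87, 68, 50) = 50
n1-3-1 (MAX): max(-17, -77, 89) = 89
n1-3-2 (MAX): max(67, -80) = 67
n1-3-3 (MAX): max(-27, 32, -20) = 32
n1-3 (MIN): min(89, 67, 32) = 32
n1 (MAX): max(-18, 50, 32) = 50
n2-1-1 (MAX): max(-33, 75) = 75
n2-1-2 (MAX): max(-74, 76) = 76
n2-1-3 (MAX): max(4, -48) = 4
n2-1 (MIN): min(75, 76, 4) = 4
n2-2-2 (MAX): max(34, 10) = 34
n2-2 (MIN): min(-74, 34) = -74
n2-3-1 (MAX): max(86, -47, -54) = 86
n2-3-2 (MAX): max(-76, 30) = 30
n2-3 (MIN): min(86, 30) = 30
n2-4-1 (MAX): max(-97, 22) = 22
n2-4-2 (MAX): max(-29, 0) = 0
n2-4-3 (MAX): max(-21, 78) = 78
n2-4-4 (MAX): max(-91, -57) = -57
n2-4 (MIN): min(22, 0, 78, -57) = -57
n2 (MAX): max(4, -74, 30, -57) = 30
n0 (MIN): min(50, 30) = 30

30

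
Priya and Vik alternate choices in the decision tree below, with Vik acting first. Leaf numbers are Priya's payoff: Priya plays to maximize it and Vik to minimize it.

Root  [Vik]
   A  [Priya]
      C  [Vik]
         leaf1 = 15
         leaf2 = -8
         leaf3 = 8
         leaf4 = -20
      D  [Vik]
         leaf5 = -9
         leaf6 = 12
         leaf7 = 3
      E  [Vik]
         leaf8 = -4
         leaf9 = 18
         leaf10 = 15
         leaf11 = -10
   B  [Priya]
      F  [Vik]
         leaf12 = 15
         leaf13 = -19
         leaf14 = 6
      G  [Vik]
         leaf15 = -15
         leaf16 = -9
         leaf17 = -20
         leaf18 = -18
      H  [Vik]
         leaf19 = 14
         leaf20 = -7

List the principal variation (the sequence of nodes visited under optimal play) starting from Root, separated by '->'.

Root -> A -> D -> leaf5

C (Vik): min(15, -8, 8, -20) = -20
D (Vik): min(-9, 12, 3) = -9
E (Vik): min(-4, 18, 15, -10) = -10
A (Priya): max(-20, -9, -10) = -9
F (Vik): min(15, -19, 6) = -19
G (Vik): min(-15, -9, -20, -18) = -20
H (Vik): min(14, -7) = -7
B (Priya): max(-19, -20, -7) = -7
Root (Vik): min(-9, -7) = -9
At Root, Vik picks A (lowest: -9).
At A, Priya picks D (highest: -9).
At D, Vik picks leaf5 (lowest: -9).
Terminal value -9.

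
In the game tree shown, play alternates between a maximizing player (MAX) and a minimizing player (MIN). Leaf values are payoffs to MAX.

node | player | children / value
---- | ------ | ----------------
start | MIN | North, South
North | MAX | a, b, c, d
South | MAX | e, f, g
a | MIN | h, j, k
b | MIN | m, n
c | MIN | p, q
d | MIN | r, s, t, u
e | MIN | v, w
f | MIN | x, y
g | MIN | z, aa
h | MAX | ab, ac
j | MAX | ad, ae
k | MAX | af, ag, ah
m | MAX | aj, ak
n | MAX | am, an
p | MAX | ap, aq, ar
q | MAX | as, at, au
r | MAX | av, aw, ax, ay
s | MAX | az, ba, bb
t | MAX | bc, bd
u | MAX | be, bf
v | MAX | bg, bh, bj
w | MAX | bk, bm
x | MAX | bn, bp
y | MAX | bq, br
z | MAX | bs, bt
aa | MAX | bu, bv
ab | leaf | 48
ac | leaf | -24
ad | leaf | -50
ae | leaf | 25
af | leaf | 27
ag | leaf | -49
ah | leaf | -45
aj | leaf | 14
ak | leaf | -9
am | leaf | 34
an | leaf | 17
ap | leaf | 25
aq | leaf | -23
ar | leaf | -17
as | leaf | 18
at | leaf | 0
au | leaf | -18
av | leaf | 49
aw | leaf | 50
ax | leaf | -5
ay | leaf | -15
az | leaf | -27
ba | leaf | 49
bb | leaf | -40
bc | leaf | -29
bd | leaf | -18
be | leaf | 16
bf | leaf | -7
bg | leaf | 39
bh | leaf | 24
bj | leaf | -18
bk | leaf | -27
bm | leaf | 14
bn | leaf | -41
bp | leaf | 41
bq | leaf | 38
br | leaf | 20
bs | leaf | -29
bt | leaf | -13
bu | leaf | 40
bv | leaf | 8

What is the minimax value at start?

25

h (MAX): max(48, -24) = 48
j (MAX): max(-50, 25) = 25
k (MAX): max(27, -49, -45) = 27
a (MIN): min(48, 25, 27) = 25
m (MAX): max(14, -9) = 14
n (MAX): max(34, 17) = 34
b (MIN): min(14, 34) = 14
p (MAX): max(25, -23, -17) = 25
q (MAX): max(18, 0, -18) = 18
c (MIN): min(25, 18) = 18
r (MAX): max(49, 50, -5, -15) = 50
s (MAX): max(-27, 49, -40) = 49
t (MAX): max(-29, -18) = -18
u (MAX): max(16, -7) = 16
d (MIN): min(50, 49, -18, 16) = -18
North (MAX): max(25, 14, 18, -18) = 25
v (MAX): max(39, 24, -18) = 39
w (MAX): max(-27, 14) = 14
e (MIN): min(39, 14) = 14
x (MAX): max(-41, 41) = 41
y (MAX): max(38, 20) = 38
f (MIN): min(41, 38) = 38
z (MAX): max(-29, -13) = -13
aa (MAX): max(40, 8) = 40
g (MIN): min(-13, 40) = -13
South (MAX): max(14, 38, -13) = 38
start (MIN): min(25, 38) = 25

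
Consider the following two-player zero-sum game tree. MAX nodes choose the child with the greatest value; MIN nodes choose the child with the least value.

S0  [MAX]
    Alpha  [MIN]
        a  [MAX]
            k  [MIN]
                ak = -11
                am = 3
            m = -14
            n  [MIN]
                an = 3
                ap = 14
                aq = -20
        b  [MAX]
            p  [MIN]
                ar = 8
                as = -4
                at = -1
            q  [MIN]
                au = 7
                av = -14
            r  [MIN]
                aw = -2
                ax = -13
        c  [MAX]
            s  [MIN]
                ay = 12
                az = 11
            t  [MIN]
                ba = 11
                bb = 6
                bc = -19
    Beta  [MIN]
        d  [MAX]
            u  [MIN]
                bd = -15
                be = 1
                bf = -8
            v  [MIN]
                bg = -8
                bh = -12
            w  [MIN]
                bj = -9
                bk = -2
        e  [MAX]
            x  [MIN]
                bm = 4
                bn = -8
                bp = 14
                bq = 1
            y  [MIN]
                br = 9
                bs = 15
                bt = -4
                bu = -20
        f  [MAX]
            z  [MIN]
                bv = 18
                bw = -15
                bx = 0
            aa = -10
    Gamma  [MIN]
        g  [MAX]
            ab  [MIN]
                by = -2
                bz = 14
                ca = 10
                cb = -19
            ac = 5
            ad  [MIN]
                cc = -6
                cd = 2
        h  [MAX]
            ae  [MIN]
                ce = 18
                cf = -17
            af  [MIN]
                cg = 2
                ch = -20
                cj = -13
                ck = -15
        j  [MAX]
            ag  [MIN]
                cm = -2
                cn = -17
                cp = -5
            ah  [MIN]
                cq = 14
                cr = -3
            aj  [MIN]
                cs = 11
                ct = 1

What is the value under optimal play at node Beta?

u (MIN): min(-15, 1, -8) = -15
v (MIN): min(-8, -12) = -12
w (MIN): min(-9, -2) = -9
d (MAX): max(-15, -12, -9) = -9
x (MIN): min(4, -8, 14, 1) = -8
y (MIN): min(9, 15, -4, -20) = -20
e (MAX): max(-8, -20) = -8
z (MIN): min(18, -15, 0) = -15
f (MAX): max(-15, -10) = -10
Beta (MIN): min(-9, -8, -10) = -10

-10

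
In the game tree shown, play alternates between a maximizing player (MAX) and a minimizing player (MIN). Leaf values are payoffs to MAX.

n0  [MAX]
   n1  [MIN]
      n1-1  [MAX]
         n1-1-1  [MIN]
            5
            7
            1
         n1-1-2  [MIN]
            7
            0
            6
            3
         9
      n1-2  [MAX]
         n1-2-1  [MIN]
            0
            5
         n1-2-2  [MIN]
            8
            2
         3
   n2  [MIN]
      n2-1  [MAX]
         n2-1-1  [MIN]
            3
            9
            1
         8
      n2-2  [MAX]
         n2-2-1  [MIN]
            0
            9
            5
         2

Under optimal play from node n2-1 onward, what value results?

8

n2-1-1 (MIN): min(3, 9, 1) = 1
n2-1 (MAX): max(1, 8) = 8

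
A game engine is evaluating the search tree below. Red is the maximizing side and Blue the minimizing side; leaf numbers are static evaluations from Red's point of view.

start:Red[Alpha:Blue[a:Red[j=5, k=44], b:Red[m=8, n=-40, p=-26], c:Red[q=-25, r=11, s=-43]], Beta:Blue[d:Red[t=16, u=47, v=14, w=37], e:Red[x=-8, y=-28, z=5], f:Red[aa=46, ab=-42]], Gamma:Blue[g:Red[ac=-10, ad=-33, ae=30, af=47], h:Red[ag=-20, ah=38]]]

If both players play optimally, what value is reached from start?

38

a (Red): max(5, 44) = 44
b (Red): max(8, -40, -26) = 8
c (Red): max(-25, 11, -43) = 11
Alpha (Blue): min(44, 8, 11) = 8
d (Red): max(16, 47, 14, 37) = 47
e (Red): max(-8, -28, 5) = 5
f (Red): max(46, -42) = 46
Beta (Blue): min(47, 5, 46) = 5
g (Red): max(-10, -33, 30, 47) = 47
h (Red): max(-20, 38) = 38
Gamma (Blue): min(47, 38) = 38
start (Red): max(8, 5, 38) = 38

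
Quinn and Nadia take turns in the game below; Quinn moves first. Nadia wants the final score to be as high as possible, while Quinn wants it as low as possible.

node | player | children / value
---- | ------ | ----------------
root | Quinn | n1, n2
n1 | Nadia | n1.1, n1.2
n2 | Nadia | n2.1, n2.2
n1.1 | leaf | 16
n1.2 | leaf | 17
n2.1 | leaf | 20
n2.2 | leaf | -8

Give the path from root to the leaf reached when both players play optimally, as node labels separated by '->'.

root -> n1 -> n1.2

n1 (Nadia): max(16, 17) = 17
n2 (Nadia): max(20, -8) = 20
root (Quinn): min(17, 20) = 17
At root, Quinn picks n1 (lowest: 17).
At n1, Nadia picks n1.2 (highest: 17).
Terminal value 17.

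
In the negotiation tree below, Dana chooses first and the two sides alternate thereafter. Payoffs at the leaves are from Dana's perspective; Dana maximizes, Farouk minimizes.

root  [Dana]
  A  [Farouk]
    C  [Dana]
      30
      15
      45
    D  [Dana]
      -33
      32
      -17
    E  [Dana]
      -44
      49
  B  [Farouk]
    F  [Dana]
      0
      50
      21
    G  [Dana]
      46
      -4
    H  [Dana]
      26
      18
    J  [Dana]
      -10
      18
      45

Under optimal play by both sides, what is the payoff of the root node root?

C (Dana): max(30, 15, 45) = 45
D (Dana): max(-33, 32, -17) = 32
E (Dana): max(-44, 49) = 49
A (Farouk): min(45, 32, 49) = 32
F (Dana): max(0, 50, 21) = 50
G (Dana): max(46, -4) = 46
H (Dana): max(26, 18) = 26
J (Dana): max(-10, 18, 45) = 45
B (Farouk): min(50, 46, 26, 45) = 26
root (Dana): max(32, 26) = 32

32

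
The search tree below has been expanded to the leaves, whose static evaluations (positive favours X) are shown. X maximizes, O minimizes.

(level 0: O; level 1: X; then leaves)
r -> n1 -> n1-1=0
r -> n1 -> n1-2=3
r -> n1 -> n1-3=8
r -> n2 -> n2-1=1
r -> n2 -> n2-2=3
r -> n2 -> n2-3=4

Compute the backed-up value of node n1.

n1 (X): max(0, 3, 8) = 8

8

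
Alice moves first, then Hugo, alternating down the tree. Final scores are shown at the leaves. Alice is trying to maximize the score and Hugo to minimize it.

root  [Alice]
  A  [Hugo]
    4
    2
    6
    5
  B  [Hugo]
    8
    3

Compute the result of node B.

3

B (Hugo): min(8, 3) = 3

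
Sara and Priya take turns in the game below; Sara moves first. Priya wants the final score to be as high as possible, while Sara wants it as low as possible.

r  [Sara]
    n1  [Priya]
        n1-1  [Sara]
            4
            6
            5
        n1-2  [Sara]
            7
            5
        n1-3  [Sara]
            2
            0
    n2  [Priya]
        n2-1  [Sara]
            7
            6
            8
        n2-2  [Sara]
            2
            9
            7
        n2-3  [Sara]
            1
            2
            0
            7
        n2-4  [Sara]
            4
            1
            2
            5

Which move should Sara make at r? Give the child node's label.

n1

n1-1 (Sara): min(4, 6, 5) = 4
n1-2 (Sara): min(7, 5) = 5
n1-3 (Sara): min(2, 0) = 0
n1 (Priya): max(4, 5, 0) = 5
n2-1 (Sara): min(7, 6, 8) = 6
n2-2 (Sara): min(2, 9, 7) = 2
n2-3 (Sara): min(1, 2, 0, 7) = 0
n2-4 (Sara): min(4, 1, 2, 5) = 1
n2 (Priya): max(6, 2, 0, 1) = 6
r (Sara): min(5, 6) = 5
Sara at r wants the lowest of {n1=5, n2=6}, so chooses n1.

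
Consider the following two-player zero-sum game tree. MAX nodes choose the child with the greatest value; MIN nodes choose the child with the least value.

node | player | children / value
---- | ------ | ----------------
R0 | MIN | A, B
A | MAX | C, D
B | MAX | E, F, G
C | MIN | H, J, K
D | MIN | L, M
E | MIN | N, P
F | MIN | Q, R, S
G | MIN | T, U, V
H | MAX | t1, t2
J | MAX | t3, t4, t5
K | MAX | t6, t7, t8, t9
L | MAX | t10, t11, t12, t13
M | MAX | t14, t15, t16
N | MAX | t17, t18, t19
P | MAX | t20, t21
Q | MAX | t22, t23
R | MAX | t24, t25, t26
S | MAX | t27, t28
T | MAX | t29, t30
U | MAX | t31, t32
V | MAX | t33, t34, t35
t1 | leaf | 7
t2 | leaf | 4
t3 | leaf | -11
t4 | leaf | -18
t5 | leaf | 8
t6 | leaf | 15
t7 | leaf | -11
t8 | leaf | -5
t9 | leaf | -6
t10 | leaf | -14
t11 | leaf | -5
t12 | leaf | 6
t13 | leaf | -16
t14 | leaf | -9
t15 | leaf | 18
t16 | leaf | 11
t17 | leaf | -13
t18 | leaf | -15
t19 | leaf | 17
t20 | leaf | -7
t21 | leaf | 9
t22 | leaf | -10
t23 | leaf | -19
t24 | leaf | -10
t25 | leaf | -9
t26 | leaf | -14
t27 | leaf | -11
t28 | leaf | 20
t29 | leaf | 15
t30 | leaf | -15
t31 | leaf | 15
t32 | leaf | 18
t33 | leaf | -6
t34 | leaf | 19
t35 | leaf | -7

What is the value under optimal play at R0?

H (MAX): max(7, 4) = 7
J (MAX): max(-11, -18, 8) = 8
K (MAX): max(15, -11, -5, -6) = 15
C (MIN): min(7, 8, 15) = 7
L (MAX): max(-14, -5, 6, -16) = 6
M (MAX): max(-9, 18, 11) = 18
D (MIN): min(6, 18) = 6
A (MAX): max(7, 6) = 7
N (MAX): max(-13, -15, 17) = 17
P (MAX): max(-7, 9) = 9
E (MIN): min(17, 9) = 9
Q (MAX): max(-10, -19) = -10
R (MAX): max(-10, -9, -14) = -9
S (MAX): max(-11, 20) = 20
F (MIN): min(-10, -9, 20) = -10
T (MAX): max(15, -15) = 15
U (MAX): max(15, 18) = 18
V (MAX): max(-6, 19, -7) = 19
G (MIN): min(15, 18, 19) = 15
B (MAX): max(9, -10, 15) = 15
R0 (MIN): min(7, 15) = 7

7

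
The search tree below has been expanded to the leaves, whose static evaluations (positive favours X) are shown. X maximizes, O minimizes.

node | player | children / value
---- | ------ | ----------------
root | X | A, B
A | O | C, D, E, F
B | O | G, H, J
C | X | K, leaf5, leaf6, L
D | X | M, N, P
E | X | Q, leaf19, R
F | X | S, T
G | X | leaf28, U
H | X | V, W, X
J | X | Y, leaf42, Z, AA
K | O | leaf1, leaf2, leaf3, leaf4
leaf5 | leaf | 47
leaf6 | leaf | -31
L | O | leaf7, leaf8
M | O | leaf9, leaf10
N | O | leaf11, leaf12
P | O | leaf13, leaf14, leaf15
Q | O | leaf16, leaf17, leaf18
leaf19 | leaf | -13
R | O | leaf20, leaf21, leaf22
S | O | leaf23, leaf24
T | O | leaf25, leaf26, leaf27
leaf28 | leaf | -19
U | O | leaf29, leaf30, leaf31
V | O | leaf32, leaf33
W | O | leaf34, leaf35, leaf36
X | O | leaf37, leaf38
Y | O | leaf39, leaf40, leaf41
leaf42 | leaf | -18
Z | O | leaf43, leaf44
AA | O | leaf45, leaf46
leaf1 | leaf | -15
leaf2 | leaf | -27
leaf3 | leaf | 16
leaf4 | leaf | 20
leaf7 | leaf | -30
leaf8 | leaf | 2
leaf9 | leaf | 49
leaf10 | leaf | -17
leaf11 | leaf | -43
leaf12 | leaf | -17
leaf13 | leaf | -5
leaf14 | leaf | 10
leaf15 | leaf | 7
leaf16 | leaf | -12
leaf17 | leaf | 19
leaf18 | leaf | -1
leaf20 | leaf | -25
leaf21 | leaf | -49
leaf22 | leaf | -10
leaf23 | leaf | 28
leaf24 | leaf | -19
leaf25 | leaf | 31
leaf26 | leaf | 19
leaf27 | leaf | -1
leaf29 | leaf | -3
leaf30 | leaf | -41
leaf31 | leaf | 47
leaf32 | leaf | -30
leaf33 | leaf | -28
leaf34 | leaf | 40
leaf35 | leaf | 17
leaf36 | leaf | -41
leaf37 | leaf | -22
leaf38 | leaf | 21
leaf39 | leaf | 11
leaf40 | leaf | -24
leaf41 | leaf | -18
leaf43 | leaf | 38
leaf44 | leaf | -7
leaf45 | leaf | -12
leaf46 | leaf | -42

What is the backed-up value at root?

-12

K (O): min(-15, -27, 16, 20) = -27
L (O): min(-30, 2) = -30
C (X): max(-27, 47, -31, -30) = 47
M (O): min(49, -17) = -17
N (O): min(-43, -17) = -43
P (O): min(-5, 10, 7) = -5
D (X): max(-17, -43, -5) = -5
Q (O): min(-12, 19, -1) = -12
R (O): min(-25, -49, -10) = -49
E (X): max(-12, -13, -49) = -12
S (O): min(28, -19) = -19
T (O): min(31, 19, -1) = -1
F (X): max(-19, -1) = -1
A (O): min(47, -5, -12, -1) = -12
U (O): min(-3, -41, 47) = -41
G (X): max(-19, -41) = -19
V (O): min(-30, -28) = -30
W (O): min(40, 17, -41) = -41
X (O): min(-22, 21) = -22
H (X): max(-30, -41, -22) = -22
Y (O): min(11, -24, -18) = -24
Z (O): min(38, -7) = -7
AA (O): min(-12, -42) = -42
J (X): max(-24, -18, -7, -42) = -7
B (O): min(-19, -22, -7) = -22
root (X): max(-12, -22) = -12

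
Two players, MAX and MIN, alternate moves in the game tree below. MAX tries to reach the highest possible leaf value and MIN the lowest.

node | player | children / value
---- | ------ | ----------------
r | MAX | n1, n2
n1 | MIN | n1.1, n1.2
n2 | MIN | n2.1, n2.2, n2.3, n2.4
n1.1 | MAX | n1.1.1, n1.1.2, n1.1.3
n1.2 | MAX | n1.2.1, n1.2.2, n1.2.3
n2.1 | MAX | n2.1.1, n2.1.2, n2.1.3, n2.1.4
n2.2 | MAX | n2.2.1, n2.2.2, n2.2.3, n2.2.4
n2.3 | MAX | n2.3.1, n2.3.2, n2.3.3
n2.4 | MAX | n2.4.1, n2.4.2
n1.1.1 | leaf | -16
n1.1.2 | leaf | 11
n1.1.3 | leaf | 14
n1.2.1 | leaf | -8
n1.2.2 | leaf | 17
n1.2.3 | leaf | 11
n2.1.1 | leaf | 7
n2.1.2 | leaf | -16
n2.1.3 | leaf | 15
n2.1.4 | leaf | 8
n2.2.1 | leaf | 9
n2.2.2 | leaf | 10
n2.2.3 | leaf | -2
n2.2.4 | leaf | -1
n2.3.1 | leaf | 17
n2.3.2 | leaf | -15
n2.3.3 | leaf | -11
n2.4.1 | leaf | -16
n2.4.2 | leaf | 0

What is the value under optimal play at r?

n1.1 (MAX): max(-16, 11, 14) = 14
n1.2 (MAX): max(-8, 17, 11) = 17
n1 (MIN): min(14, 17) = 14
n2.1 (MAX): max(7, -16, 15, 8) = 15
n2.2 (MAX): max(9, 10, -2, -1) = 10
n2.3 (MAX): max(17, -15, -11) = 17
n2.4 (MAX): max(-16, 0) = 0
n2 (MIN): min(15, 10, 17, 0) = 0
r (MAX): max(14, 0) = 14

14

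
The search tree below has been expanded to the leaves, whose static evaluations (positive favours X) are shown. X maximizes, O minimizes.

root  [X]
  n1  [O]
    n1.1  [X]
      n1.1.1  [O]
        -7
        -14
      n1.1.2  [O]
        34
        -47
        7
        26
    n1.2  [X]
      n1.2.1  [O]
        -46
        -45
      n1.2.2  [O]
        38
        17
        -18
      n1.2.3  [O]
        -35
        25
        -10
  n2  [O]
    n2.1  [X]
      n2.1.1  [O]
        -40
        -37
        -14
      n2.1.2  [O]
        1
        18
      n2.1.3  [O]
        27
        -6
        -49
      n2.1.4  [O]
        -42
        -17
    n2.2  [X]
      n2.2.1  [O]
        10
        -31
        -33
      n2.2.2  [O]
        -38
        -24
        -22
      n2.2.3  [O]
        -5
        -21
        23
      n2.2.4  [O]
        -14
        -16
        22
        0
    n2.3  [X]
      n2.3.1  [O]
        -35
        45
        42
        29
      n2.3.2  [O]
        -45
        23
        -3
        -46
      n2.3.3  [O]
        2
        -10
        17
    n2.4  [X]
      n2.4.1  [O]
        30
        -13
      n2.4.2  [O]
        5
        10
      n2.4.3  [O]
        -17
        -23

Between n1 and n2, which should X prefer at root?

n2

n1.1.1 (O): min(-7, -14) = -14
n1.1.2 (O): min(34, -47, 7, 26) = -47
n1.1 (X): max(-14, -47) = -14
n1.2.1 (O): min(-46, -45) = -46
n1.2.2 (O): min(38, 17, -18) = -18
n1.2.3 (O): min(-35, 25, -10) = -35
n1.2 (X): max(-46, -18, -35) = -18
n1 (O): min(-14, -18) = -18
n2.1.1 (O): min(-40, -37, -14) = -40
n2.1.2 (O): min(1, 18) = 1
n2.1.3 (O): min(27, -6, -49) = -49
n2.1.4 (O): min(-42, -17) = -42
n2.1 (X): max(-40, 1, -49, -42) = 1
n2.2.1 (O): min(10, -31, -33) = -33
n2.2.2 (O): min(-38, -24, -22) = -38
n2.2.3 (O): min(-5, -21, 23) = -21
n2.2.4 (O): min(-14, -16, 22, 0) = -16
n2.2 (X): max(-33, -38, -21, -16) = -16
n2.3.1 (O): min(-35, 45, 42, 29) = -35
n2.3.2 (O): min(-45, 23, -3, -46) = -46
n2.3.3 (O): min(2, -10, 17) = -10
n2.3 (X): max(-35, -46, -10) = -10
n2.4.1 (O): min(30, -13) = -13
n2.4.2 (O): min(5, 10) = 5
n2.4.3 (O): min(-17, -23) = -23
n2.4 (X): max(-13, 5, -23) = 5
n2 (O): min(1, -16, -10, 5) = -16
X prefers the higher value; n1=-18, n2=-16. n2 is better since -16 > -18.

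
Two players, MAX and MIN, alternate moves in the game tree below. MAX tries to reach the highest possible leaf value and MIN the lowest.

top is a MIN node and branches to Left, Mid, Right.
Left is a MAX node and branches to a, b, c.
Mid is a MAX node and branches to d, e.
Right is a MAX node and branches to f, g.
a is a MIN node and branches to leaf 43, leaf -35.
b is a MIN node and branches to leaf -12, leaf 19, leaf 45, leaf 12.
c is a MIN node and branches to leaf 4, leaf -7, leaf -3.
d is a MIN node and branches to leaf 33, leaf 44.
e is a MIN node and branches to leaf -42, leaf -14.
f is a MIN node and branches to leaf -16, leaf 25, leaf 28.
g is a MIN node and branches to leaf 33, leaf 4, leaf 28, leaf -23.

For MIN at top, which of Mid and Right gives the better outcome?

Right

d (MIN): min(33, 44) = 33
e (MIN): min(-42, -14) = -42
Mid (MAX): max(33, -42) = 33
f (MIN): min(-16, 25, 28) = -16
g (MIN): min(33, 4, 28, -23) = -23
Right (MAX): max(-16, -23) = -16
MIN prefers the lower value; Mid=33, Right=-16. Right is better since -16 < 33.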